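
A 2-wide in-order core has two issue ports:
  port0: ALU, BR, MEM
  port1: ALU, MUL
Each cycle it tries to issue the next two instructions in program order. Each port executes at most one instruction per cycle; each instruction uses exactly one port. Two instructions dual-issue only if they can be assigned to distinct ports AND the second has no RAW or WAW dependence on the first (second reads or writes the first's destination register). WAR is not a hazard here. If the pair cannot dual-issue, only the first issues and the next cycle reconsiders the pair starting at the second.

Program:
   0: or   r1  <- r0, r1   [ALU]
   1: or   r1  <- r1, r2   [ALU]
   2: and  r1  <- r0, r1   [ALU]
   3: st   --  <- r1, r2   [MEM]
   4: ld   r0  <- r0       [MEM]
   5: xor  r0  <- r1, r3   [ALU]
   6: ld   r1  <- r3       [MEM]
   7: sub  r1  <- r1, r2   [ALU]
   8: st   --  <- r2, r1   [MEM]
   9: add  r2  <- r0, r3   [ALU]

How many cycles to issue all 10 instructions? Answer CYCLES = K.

  cy0 -> i0 (or) RAW+WAW r1
  cy1 -> i1 (or) RAW+WAW r1
  cy2 -> i2 (and) RAW r1
  cy3 -> i3 (st) no-port MEM/MEM
  cy4 -> i4 (ld) WAW r0
  cy5 -> i5+i6 (xor;ld) dual
  cy6 -> i7 (sub) RAW r1
  cy7 -> i8+i9 (st;add) dual

CYCLES = 8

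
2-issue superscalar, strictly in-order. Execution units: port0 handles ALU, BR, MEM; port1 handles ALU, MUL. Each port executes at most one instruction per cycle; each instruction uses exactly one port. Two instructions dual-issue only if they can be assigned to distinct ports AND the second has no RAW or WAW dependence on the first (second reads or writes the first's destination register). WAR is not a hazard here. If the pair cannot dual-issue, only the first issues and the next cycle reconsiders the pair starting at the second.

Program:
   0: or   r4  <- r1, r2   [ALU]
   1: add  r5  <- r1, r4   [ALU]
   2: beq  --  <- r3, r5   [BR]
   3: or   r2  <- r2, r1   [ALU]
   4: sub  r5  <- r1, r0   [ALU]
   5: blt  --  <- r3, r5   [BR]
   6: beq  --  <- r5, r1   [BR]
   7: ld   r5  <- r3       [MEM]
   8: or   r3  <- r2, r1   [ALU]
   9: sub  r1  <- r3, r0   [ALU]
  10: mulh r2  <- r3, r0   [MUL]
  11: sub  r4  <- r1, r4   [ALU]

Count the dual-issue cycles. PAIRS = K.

PAIRS = 3

[0] i0  or.ALU  -- RAW r4
[1] i1  add.ALU  -- RAW r5
[2] i2+i3  beq.BR/or.ALU  -- pair
[3] i4  sub.ALU  -- RAW r5
[4] i5  blt.BR  -- no-port BR/BR
[5] i6  beq.BR  -- no-port BR/MEM
[6] i7+i8  ld.MEM/or.ALU  -- pair
[7] i9+i10  sub.ALU/mulh.MUL  -- pair
[8] i11  sub.ALU  -- tail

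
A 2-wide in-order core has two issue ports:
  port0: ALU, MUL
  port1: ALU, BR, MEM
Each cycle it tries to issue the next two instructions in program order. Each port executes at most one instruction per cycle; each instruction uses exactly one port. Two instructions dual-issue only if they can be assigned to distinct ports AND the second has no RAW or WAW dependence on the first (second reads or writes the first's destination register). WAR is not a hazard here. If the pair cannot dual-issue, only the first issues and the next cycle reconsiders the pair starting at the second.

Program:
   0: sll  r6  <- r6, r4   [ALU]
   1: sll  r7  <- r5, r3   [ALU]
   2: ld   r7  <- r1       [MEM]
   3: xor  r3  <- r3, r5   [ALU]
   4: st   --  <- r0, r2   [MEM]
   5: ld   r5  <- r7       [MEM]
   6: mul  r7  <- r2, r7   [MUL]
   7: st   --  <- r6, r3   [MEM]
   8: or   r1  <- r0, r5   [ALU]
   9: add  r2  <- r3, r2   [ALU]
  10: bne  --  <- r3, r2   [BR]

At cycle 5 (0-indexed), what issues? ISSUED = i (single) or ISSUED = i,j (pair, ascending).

ISSUED = 9

t=0 i0&i1:sll.ALU/sll.ALU ; 2-wide
t=1 i2&i3:ld.MEM/xor.ALU ; 2-wide
t=2 i4:st.MEM ; no-port MEM/MEM
t=3 i5&i6:ld.MEM/mul.MUL ; 2-wide
t=4 i7&i8:st.MEM/or.ALU ; 2-wide
t=5 i9:add.ALU ; RAW r2
t=6 i10:bne.BR ; tail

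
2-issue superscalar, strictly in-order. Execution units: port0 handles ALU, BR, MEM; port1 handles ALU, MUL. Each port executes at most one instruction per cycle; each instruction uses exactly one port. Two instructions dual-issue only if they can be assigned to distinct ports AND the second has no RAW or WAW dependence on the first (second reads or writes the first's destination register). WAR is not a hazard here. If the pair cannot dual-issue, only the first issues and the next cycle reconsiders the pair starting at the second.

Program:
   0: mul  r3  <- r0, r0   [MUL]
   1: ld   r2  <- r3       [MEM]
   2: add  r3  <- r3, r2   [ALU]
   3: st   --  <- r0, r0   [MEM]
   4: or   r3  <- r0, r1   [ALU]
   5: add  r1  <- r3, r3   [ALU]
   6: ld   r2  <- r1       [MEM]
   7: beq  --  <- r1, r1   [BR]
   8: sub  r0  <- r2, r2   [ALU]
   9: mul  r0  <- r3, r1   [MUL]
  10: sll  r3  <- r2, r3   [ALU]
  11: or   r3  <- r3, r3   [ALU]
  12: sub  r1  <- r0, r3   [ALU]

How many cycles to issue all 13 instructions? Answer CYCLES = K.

#0 head=0: mul i0 RAW r3
#1 head=1: ld i1 RAW r2
#2 head=2: add;st i2,i3 dual
#3 head=4: or i4 RAW r3
#4 head=5: add i5 RAW r1
#5 head=6: ld i6 no-port MEM/BR
#6 head=7: beq;sub i7,i8 dual
#7 head=9: mul;sll i9,i10 dual
#8 head=11: or i11 RAW r3
#9 head=12: sub i12 tail

CYCLES = 10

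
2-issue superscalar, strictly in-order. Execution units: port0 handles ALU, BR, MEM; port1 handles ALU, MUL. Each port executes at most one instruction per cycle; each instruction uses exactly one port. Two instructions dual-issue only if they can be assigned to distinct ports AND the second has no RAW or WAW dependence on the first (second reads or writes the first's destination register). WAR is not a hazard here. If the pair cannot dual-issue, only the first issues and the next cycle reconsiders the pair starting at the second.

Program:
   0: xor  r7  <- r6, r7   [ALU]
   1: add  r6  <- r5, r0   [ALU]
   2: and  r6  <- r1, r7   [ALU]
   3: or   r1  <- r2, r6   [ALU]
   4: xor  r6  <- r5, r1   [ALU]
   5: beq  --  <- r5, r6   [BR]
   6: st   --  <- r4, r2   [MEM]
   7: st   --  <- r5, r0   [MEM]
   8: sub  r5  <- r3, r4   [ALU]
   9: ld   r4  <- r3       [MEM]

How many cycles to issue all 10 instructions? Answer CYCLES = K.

0. xor/add @i0&i1  | pair
1. and @i2  | RAW r6
2. or @i3  | RAW r1
3. xor @i4  | RAW r6
4. beq @i5  | no-port BR/MEM
5. st @i6  | no-port MEM/MEM
6. st/sub @i7&i8  | pair
7. ld @i9  | tail

CYCLES = 8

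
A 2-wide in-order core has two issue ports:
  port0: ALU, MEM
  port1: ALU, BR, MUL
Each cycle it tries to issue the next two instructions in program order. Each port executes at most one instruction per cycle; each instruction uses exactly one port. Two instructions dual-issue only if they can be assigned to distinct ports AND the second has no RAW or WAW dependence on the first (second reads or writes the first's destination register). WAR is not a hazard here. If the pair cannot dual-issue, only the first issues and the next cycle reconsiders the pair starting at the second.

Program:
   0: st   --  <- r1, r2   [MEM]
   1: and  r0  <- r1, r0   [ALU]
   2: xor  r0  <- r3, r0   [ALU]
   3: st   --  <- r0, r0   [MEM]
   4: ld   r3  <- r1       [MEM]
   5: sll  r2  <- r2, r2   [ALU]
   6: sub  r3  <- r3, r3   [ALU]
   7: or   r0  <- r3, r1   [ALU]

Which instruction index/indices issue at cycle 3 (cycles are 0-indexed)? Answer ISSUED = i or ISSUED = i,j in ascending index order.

0. st and @i0/i1  | dual
1. xor @i2  | RAW r0
2. st @i3  | no-port MEM/MEM
3. ld sll @i4/i5  | dual
4. sub @i6  | RAW r3
5. or @i7  | tail

ISSUED = 4,5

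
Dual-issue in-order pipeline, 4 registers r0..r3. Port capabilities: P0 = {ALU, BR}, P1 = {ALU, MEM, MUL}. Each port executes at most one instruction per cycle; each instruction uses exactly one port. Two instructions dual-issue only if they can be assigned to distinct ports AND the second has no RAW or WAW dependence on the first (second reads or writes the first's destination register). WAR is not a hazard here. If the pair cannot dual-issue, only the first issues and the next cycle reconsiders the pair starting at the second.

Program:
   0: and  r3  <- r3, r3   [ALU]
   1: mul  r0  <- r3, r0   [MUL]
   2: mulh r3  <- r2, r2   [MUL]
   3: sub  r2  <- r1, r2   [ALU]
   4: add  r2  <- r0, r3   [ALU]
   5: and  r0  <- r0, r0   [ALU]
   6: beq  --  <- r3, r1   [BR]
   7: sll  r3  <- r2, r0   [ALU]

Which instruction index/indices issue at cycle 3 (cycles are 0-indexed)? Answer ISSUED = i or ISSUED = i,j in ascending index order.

ISSUED = 4,5

c0: i0 and  RAW r3
c1: i1 mul  no-port MUL/MUL
c2: i2/i3 mulh+sub  2-wide
c3: i4/i5 add+and  2-wide
c4: i6/i7 beq+sll  2-wide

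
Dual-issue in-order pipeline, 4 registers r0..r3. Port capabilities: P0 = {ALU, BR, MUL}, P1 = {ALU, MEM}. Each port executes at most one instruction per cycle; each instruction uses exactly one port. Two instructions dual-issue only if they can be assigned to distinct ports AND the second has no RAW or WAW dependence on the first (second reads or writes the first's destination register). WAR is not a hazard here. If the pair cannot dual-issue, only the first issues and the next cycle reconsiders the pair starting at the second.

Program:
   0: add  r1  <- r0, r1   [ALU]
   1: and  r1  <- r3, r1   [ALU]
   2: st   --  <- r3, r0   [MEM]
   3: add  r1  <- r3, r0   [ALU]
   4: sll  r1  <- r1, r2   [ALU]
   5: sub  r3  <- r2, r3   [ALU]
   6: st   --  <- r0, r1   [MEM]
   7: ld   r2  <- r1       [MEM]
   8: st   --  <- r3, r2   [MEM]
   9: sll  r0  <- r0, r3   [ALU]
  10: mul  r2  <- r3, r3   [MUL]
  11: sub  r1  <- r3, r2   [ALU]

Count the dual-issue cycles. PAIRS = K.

c0: i0 add.ALU  RAW+WAW r1
c1: i1/i2 and.ALU st.MEM  pair
c2: i3 add.ALU  RAW+WAW r1
c3: i4/i5 sll.ALU sub.ALU  pair
c4: i6 st.MEM  no-port MEM/MEM
c5: i7 ld.MEM  no-port MEM/MEM
c6: i8/i9 st.MEM sll.ALU  pair
c7: i10 mul.MUL  RAW r2
c8: i11 sub.ALU  tail

PAIRS = 3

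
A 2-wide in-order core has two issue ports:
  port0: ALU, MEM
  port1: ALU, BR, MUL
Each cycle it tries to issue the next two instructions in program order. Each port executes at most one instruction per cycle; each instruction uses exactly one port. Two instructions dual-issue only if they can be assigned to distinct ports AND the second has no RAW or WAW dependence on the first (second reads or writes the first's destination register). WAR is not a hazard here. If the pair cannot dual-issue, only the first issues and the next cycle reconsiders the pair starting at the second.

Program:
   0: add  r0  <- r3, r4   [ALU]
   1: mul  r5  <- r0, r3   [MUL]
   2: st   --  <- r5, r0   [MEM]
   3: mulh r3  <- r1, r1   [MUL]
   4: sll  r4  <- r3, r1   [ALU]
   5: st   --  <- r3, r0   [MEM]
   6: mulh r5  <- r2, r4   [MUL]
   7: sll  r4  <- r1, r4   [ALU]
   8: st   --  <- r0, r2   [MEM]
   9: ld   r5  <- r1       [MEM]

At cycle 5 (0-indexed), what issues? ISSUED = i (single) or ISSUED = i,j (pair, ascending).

ISSUED = 8

#0 head=0: add i0 RAW r0
#1 head=1: mul i1 RAW r5
#2 head=2: st mulh i2+i3 dual
#3 head=4: sll st i4+i5 dual
#4 head=6: mulh sll i6+i7 dual
#5 head=8: st i8 no-port MEM/MEM
#6 head=9: ld i9 tail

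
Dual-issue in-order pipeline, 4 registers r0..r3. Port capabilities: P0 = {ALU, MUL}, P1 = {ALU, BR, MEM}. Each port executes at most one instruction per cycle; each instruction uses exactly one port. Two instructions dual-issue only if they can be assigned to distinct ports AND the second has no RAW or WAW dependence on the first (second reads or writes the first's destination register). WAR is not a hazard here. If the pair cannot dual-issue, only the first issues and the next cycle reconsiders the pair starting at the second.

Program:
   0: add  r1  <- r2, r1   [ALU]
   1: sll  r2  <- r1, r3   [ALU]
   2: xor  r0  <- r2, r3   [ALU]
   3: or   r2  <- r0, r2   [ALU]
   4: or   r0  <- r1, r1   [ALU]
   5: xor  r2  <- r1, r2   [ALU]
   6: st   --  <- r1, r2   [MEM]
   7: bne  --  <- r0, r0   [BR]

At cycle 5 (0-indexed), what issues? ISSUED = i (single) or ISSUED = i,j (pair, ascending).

ISSUED = 6

#0 head=0: add i0 RAW r1
#1 head=1: sll i1 RAW r2
#2 head=2: xor i2 RAW r0
#3 head=3: or or i3,i4 pair
#4 head=5: xor i5 RAW r2
#5 head=6: st i6 no-port MEM/BR
#6 head=7: bne i7 tail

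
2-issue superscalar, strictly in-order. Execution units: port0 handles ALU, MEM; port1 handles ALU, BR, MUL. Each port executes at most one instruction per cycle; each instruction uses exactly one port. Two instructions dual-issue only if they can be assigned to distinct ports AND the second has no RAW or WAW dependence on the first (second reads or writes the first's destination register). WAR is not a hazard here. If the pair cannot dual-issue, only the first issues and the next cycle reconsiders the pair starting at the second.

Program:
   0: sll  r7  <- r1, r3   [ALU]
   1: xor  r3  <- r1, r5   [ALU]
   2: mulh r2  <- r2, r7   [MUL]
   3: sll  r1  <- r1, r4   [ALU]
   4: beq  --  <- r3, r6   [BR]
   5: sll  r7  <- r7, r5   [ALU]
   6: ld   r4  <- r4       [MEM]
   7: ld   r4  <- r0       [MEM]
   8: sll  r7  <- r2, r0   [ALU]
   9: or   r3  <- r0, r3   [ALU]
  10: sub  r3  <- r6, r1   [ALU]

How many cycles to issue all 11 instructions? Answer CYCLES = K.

CYCLES = 7

#0 head=0: sll;xor i0,i1 pair
#1 head=2: mulh;sll i2,i3 pair
#2 head=4: beq;sll i4,i5 pair
#3 head=6: ld i6 no-port MEM/MEM
#4 head=7: ld;sll i7,i8 pair
#5 head=9: or i9 WAW r3
#6 head=10: sub i10 tail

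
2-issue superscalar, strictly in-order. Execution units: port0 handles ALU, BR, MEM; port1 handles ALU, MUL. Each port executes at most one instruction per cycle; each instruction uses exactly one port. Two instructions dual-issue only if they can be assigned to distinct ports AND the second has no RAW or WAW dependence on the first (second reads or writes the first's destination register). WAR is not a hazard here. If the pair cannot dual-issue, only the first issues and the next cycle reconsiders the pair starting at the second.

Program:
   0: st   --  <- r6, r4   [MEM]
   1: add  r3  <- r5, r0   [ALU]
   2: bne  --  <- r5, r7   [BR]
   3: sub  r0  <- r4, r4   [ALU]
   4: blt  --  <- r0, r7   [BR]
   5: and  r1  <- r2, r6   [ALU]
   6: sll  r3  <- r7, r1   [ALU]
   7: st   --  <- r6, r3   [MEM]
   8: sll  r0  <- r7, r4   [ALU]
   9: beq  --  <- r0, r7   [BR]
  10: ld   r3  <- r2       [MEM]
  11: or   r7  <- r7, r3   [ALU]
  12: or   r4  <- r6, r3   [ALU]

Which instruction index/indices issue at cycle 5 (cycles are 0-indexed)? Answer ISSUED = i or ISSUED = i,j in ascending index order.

[0] i0&i1  st.MEM;add.ALU  -- dual
[1] i2&i3  bne.BR;sub.ALU  -- dual
[2] i4&i5  blt.BR;and.ALU  -- dual
[3] i6  sll.ALU  -- RAW r3
[4] i7&i8  st.MEM;sll.ALU  -- dual
[5] i9  beq.BR  -- no-port BR/MEM
[6] i10  ld.MEM  -- RAW r3
[7] i11&i12  or.ALU;or.ALU  -- dual

ISSUED = 9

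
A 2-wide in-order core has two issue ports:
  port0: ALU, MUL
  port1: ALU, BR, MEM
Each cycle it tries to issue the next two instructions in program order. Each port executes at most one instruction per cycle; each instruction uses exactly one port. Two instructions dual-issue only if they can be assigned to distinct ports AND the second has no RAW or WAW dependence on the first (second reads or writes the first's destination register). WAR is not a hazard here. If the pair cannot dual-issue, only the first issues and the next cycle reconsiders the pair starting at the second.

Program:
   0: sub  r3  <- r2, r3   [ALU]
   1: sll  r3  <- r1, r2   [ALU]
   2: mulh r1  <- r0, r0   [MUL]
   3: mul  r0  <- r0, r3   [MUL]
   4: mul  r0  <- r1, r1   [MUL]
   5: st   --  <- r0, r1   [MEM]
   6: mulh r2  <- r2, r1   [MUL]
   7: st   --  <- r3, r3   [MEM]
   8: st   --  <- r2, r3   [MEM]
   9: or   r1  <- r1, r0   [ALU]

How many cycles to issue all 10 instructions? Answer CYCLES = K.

CYCLES = 7

#0 head=0: sub.ALU i0 WAW r3
#1 head=1: sll.ALU/mulh.MUL i1,i2 pair
#2 head=3: mul.MUL i3 no-port MUL/MUL
#3 head=4: mul.MUL i4 RAW r0
#4 head=5: st.MEM/mulh.MUL i5,i6 pair
#5 head=7: st.MEM i7 no-port MEM/MEM
#6 head=8: st.MEM/or.ALU i8,i9 pair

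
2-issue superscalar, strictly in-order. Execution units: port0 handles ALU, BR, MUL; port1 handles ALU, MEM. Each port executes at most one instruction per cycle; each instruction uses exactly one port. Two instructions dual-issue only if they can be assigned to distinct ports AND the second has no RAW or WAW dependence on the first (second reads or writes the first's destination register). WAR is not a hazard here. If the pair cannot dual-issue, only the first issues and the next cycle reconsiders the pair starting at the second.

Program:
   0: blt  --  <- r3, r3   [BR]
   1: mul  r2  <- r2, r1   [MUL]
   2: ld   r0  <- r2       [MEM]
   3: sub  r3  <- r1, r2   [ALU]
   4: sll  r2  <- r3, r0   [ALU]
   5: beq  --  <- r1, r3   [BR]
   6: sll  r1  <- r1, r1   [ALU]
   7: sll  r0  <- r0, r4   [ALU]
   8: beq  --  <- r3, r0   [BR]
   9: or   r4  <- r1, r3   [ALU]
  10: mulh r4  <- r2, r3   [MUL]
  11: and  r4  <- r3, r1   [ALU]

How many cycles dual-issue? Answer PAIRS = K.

PAIRS = 4

  cy0 -> i0 (blt) no-port BR/MUL
  cy1 -> i1 (mul) RAW r2
  cy2 -> i2/i3 (ld;sub) dual
  cy3 -> i4/i5 (sll;beq) dual
  cy4 -> i6/i7 (sll;sll) dual
  cy5 -> i8/i9 (beq;or) dual
  cy6 -> i10 (mulh) WAW r4
  cy7 -> i11 (and) tail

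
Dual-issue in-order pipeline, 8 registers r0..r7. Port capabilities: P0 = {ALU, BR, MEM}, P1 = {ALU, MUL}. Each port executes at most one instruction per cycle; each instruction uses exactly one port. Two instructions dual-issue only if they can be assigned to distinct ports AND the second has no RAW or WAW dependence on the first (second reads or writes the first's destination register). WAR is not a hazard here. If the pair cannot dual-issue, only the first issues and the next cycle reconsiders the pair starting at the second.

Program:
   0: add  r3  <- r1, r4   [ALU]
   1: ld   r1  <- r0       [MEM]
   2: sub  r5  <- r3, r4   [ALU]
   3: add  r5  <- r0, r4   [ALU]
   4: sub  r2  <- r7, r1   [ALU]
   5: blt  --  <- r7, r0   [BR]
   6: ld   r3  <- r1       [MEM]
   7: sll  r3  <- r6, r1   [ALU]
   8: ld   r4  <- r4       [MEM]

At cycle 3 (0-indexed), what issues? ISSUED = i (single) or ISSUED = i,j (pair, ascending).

t=0 i0&i1:add ld ; pair
t=1 i2:sub ; WAW r5
t=2 i3&i4:add sub ; pair
t=3 i5:blt ; no-port BR/MEM
t=4 i6:ld ; WAW r3
t=5 i7&i8:sll ld ; pair

ISSUED = 5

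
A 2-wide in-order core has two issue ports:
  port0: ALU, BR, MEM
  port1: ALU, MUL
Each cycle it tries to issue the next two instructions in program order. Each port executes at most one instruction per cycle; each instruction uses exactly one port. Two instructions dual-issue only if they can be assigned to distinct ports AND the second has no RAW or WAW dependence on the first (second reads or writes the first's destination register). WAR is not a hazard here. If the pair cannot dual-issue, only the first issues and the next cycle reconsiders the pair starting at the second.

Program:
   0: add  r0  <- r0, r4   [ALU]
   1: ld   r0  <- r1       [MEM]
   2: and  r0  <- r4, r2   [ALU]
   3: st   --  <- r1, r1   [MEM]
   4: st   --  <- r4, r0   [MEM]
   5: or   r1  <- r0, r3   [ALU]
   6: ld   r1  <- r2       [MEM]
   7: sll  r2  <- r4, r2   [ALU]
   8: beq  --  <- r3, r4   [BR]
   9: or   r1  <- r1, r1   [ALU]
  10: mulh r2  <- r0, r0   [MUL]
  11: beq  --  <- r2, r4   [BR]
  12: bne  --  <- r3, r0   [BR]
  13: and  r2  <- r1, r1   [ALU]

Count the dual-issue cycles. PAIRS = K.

PAIRS = 5

  cy0 -> i0 (add.ALU) WAW r0
  cy1 -> i1 (ld.MEM) WAW r0
  cy2 -> i2+i3 (and.ALU;st.MEM) dual
  cy3 -> i4+i5 (st.MEM;or.ALU) dual
  cy4 -> i6+i7 (ld.MEM;sll.ALU) dual
  cy5 -> i8+i9 (beq.BR;or.ALU) dual
  cy6 -> i10 (mulh.MUL) RAW r2
  cy7 -> i11 (beq.BR) no-port BR/BR
  cy8 -> i12+i13 (bne.BR;and.ALU) dual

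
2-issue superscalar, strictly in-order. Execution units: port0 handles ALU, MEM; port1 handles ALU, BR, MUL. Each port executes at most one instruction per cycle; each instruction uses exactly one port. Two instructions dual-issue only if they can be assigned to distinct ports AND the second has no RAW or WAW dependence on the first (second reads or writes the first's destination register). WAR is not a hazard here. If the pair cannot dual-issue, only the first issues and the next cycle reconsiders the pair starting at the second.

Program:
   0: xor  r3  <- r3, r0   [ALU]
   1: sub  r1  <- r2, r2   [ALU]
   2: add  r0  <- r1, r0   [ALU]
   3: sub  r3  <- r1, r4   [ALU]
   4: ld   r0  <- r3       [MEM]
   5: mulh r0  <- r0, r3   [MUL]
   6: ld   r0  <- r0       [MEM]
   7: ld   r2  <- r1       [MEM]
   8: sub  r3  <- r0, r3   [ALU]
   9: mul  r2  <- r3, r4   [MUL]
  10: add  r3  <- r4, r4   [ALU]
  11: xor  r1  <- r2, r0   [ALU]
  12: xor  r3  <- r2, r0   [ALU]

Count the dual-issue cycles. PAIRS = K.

[0] i0&i1  xor.ALU/sub.ALU  -- pair
[1] i2&i3  add.ALU/sub.ALU  -- pair
[2] i4  ld.MEM  -- RAW+WAW r0
[3] i5  mulh.MUL  -- RAW+WAW r0
[4] i6  ld.MEM  -- no-port MEM/MEM
[5] i7&i8  ld.MEM/sub.ALU  -- pair
[6] i9&i10  mul.MUL/add.ALU  -- pair
[7] i11&i12  xor.ALU/xor.ALU  -- pair

PAIRS = 5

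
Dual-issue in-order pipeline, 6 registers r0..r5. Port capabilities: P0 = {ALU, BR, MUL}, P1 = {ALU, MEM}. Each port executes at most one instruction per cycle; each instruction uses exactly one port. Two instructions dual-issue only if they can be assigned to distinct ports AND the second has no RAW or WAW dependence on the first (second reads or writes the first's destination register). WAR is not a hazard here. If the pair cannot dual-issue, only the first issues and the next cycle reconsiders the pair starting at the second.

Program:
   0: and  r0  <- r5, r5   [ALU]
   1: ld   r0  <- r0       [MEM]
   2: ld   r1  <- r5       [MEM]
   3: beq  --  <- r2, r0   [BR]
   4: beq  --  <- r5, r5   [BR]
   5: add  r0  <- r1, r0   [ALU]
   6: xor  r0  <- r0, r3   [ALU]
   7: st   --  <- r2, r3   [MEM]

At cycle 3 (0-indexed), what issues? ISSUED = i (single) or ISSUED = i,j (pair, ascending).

ISSUED = 4,5

0. and.ALU @i0  | RAW+WAW r0
1. ld.MEM @i1  | no-port MEM/MEM
2. ld.MEM beq.BR @i2/i3  | 2-wide
3. beq.BR add.ALU @i4/i5  | 2-wide
4. xor.ALU st.MEM @i6/i7  | 2-wide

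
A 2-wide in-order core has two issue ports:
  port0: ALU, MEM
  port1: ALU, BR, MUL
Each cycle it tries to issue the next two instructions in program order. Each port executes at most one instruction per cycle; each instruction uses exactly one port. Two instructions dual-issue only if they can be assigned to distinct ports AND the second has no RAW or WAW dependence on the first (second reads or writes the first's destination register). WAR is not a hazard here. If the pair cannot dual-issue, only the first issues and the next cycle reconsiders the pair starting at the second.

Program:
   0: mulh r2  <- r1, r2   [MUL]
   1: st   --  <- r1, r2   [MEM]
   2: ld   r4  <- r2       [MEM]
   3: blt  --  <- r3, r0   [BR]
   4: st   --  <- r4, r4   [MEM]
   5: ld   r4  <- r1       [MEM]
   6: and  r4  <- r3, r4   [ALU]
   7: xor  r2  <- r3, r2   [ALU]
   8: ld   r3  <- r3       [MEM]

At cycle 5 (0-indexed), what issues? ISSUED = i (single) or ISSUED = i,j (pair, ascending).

[0] i0  mulh.MUL  -- RAW r2
[1] i1  st.MEM  -- no-port MEM/MEM
[2] i2+i3  ld.MEM;blt.BR  -- dual
[3] i4  st.MEM  -- no-port MEM/MEM
[4] i5  ld.MEM  -- RAW+WAW r4
[5] i6+i7  and.ALU;xor.ALU  -- dual
[6] i8  ld.MEM  -- tail

ISSUED = 6,7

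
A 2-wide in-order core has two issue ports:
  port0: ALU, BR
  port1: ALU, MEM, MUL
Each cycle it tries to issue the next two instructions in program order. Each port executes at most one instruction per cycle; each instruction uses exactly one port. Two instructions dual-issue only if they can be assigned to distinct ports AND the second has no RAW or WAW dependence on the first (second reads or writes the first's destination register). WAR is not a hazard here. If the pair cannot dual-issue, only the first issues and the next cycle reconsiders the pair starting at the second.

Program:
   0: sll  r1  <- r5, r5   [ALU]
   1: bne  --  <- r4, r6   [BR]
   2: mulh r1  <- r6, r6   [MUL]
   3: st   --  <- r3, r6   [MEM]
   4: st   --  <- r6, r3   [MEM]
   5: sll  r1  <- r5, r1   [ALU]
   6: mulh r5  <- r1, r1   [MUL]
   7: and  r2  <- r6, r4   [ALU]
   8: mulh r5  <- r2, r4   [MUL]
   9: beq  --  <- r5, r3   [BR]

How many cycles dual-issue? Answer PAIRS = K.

t=0 i0,i1:sll;bne ; dual
t=1 i2:mulh ; no-port MUL/MEM
t=2 i3:st ; no-port MEM/MEM
t=3 i4,i5:st;sll ; dual
t=4 i6,i7:mulh;and ; dual
t=5 i8:mulh ; RAW r5
t=6 i9:beq ; tail

PAIRS = 3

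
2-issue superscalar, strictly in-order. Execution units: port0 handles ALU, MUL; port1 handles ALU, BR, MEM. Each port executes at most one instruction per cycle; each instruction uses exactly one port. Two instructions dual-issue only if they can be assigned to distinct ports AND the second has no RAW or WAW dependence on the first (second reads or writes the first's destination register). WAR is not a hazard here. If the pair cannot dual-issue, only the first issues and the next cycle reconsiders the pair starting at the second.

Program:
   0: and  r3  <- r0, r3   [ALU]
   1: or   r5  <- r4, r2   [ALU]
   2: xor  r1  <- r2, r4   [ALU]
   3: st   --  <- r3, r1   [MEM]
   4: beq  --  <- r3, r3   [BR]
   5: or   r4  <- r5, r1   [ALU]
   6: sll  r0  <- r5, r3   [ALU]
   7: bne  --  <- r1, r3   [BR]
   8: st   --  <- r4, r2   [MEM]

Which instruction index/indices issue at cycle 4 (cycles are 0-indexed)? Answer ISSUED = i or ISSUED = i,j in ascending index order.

0. and.ALU or.ALU @i0/i1  | dual
1. xor.ALU @i2  | RAW r1
2. st.MEM @i3  | no-port MEM/BR
3. beq.BR or.ALU @i4/i5  | dual
4. sll.ALU bne.BR @i6/i7  | dual
5. st.MEM @i8  | tail

ISSUED = 6,7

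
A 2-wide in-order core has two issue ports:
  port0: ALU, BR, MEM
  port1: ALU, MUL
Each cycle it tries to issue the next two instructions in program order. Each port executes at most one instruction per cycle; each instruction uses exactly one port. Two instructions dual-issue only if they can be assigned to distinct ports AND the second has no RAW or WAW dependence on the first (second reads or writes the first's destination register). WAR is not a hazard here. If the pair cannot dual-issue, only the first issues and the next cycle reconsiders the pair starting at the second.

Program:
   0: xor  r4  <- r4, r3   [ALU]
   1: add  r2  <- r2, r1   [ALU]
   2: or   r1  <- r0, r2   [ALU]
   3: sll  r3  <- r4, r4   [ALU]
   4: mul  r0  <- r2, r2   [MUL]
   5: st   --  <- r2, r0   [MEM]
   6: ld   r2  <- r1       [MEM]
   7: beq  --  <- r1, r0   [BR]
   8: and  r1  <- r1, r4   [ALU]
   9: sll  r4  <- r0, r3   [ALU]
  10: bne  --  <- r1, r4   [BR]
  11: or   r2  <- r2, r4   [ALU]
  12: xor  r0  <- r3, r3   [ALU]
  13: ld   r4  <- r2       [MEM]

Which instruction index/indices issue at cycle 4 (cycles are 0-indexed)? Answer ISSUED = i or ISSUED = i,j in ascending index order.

ISSUED = 6

[0] i0/i1  xor+add  -- pair
[1] i2/i3  or+sll  -- pair
[2] i4  mul  -- RAW r0
[3] i5  st  -- no-port MEM/MEM
[4] i6  ld  -- no-port MEM/BR
[5] i7/i8  beq+and  -- pair
[6] i9  sll  -- RAW r4
[7] i10/i11  bne+or  -- pair
[8] i12/i13  xor+ld  -- pair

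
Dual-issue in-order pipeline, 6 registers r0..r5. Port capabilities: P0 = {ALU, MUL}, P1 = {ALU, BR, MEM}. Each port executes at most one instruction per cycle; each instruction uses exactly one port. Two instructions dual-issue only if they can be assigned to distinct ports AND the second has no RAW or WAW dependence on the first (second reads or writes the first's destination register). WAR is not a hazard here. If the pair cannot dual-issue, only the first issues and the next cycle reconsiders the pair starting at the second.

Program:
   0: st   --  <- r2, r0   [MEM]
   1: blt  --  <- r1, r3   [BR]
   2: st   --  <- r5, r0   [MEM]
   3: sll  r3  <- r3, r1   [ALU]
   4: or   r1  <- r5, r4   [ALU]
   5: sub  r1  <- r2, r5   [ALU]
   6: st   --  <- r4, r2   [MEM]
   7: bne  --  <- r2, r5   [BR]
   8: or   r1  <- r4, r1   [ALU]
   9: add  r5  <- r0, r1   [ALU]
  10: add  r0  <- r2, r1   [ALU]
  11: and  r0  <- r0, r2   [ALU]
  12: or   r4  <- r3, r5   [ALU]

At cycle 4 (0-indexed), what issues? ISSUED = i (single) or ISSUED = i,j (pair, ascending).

  cy0 -> i0 (st.MEM) no-port MEM/BR
  cy1 -> i1 (blt.BR) no-port BR/MEM
  cy2 -> i2,i3 (st.MEM+sll.ALU) pair
  cy3 -> i4 (or.ALU) WAW r1
  cy4 -> i5,i6 (sub.ALU+st.MEM) pair
  cy5 -> i7,i8 (bne.BR+or.ALU) pair
  cy6 -> i9,i10 (add.ALU+add.ALU) pair
  cy7 -> i11,i12 (and.ALU+or.ALU) pair

ISSUED = 5,6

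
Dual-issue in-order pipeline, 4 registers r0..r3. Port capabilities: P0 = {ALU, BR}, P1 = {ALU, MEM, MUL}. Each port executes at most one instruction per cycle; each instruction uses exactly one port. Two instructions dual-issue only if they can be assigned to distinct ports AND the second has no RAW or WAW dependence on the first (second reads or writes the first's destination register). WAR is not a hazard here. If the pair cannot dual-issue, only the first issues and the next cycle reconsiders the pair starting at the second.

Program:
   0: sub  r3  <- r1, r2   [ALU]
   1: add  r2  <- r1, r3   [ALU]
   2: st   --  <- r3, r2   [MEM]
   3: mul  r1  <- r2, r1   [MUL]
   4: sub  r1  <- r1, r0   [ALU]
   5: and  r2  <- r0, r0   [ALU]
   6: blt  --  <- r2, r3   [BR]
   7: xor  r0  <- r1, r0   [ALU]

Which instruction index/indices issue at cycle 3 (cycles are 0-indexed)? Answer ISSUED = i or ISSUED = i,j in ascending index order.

ISSUED = 3

0. sub @i0  | RAW r3
1. add @i1  | RAW r2
2. st @i2  | no-port MEM/MUL
3. mul @i3  | RAW+WAW r1
4. sub+and @i4/i5  | 2-wide
5. blt+xor @i6/i7  | 2-wide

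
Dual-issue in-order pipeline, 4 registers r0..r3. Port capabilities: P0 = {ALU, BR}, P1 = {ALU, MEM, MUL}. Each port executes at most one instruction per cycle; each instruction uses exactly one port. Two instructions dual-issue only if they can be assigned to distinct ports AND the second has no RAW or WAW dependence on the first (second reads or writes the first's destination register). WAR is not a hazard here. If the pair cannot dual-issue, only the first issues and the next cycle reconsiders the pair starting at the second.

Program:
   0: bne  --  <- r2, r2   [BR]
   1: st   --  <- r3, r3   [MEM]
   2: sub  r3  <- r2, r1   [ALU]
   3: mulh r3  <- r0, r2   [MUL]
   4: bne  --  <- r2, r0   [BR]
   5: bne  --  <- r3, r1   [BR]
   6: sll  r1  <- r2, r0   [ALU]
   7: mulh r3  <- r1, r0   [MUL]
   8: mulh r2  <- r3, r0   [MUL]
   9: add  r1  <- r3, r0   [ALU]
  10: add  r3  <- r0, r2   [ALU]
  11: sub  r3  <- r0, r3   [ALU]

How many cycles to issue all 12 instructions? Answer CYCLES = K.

CYCLES = 8

0. bne.BR/st.MEM @i0/i1  | pair
1. sub.ALU @i2  | WAW r3
2. mulh.MUL/bne.BR @i3/i4  | pair
3. bne.BR/sll.ALU @i5/i6  | pair
4. mulh.MUL @i7  | no-port MUL/MUL
5. mulh.MUL/add.ALU @i8/i9  | pair
6. add.ALU @i10  | RAW+WAW r3
7. sub.ALU @i11  | tail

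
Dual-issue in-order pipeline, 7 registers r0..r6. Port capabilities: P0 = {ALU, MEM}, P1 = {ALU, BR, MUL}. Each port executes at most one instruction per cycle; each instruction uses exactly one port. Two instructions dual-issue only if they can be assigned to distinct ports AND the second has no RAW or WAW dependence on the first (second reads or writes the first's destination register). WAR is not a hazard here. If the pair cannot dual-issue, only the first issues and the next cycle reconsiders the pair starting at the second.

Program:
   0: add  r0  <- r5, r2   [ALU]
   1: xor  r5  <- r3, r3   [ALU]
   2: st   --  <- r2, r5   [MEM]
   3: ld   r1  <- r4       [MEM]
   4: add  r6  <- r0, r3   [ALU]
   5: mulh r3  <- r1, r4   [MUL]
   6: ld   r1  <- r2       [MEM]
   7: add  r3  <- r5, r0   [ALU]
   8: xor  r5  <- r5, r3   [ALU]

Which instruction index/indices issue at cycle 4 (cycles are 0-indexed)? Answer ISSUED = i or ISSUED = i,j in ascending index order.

#0 head=0: add.ALU xor.ALU i0,i1 dual
#1 head=2: st.MEM i2 no-port MEM/MEM
#2 head=3: ld.MEM add.ALU i3,i4 dual
#3 head=5: mulh.MUL ld.MEM i5,i6 dual
#4 head=7: add.ALU i7 RAW r3
#5 head=8: xor.ALU i8 tail

ISSUED = 7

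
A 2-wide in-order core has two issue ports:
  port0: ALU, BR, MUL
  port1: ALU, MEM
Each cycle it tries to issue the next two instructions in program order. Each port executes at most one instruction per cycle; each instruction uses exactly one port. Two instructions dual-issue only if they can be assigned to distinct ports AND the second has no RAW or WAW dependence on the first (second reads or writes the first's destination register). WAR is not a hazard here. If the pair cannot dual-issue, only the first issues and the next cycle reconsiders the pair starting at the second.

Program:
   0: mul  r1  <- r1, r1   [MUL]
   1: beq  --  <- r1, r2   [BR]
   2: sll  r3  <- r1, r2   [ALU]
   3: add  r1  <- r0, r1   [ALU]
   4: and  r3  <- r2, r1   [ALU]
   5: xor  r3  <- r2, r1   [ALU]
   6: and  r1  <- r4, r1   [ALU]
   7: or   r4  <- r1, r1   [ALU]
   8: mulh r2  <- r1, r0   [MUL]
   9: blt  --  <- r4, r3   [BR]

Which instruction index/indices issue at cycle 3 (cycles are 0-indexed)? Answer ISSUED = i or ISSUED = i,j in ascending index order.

ISSUED = 4

[0] i0  mul  -- no-port MUL/BR
[1] i1,i2  beq sll  -- dual
[2] i3  add  -- RAW r1
[3] i4  and  -- WAW r3
[4] i5,i6  xor and  -- dual
[5] i7,i8  or mulh  -- dual
[6] i9  blt  -- tail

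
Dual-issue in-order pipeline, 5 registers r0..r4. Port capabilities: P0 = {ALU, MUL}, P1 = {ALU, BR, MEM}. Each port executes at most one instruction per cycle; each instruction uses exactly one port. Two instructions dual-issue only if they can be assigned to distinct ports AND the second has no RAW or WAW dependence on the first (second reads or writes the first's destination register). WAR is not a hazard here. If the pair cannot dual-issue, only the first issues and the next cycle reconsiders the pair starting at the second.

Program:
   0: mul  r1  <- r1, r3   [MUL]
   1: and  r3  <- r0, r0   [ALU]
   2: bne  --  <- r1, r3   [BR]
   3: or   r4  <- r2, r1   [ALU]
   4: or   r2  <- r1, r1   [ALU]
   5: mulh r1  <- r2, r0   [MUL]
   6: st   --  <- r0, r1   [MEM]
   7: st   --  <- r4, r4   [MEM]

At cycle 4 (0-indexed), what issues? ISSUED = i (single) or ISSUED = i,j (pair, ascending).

ISSUED = 6

[0] i0&i1  mul+and  -- 2-wide
[1] i2&i3  bne+or  -- 2-wide
[2] i4  or  -- RAW r2
[3] i5  mulh  -- RAW r1
[4] i6  st  -- no-port MEM/MEM
[5] i7  st  -- tail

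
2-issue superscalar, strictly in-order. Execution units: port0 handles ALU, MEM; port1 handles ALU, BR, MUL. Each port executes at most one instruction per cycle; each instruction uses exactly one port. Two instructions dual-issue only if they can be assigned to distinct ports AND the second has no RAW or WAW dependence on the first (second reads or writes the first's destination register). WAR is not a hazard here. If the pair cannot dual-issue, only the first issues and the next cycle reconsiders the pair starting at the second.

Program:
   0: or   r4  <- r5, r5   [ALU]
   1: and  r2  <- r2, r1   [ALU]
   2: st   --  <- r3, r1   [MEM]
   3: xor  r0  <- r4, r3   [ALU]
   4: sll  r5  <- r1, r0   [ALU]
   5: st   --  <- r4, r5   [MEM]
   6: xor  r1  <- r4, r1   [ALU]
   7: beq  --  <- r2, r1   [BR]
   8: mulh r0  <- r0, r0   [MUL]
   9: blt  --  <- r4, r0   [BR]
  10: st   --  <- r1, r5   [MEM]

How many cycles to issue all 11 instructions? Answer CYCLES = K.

CYCLES = 7

c0: i0/i1 or.ALU/and.ALU  dual
c1: i2/i3 st.MEM/xor.ALU  dual
c2: i4 sll.ALU  RAW r5
c3: i5/i6 st.MEM/xor.ALU  dual
c4: i7 beq.BR  no-port BR/MUL
c5: i8 mulh.MUL  no-port MUL/BR
c6: i9/i10 blt.BR/st.MEM  dual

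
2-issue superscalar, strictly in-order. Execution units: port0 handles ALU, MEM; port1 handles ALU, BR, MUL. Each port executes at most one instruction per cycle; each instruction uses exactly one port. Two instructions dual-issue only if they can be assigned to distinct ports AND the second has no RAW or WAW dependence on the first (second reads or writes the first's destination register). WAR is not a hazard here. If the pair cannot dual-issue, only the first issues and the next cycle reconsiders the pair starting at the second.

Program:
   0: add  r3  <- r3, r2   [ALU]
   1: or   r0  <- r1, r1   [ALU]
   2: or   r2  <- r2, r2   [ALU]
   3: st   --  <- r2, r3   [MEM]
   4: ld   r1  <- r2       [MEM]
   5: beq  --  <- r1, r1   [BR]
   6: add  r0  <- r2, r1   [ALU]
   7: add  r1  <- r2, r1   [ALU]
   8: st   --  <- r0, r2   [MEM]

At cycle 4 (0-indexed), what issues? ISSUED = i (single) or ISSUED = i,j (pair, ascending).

ISSUED = 5,6

#0 head=0: add.ALU+or.ALU i0,i1 pair
#1 head=2: or.ALU i2 RAW r2
#2 head=3: st.MEM i3 no-port MEM/MEM
#3 head=4: ld.MEM i4 RAW r1
#4 head=5: beq.BR+add.ALU i5,i6 pair
#5 head=7: add.ALU+st.MEM i7,i8 pair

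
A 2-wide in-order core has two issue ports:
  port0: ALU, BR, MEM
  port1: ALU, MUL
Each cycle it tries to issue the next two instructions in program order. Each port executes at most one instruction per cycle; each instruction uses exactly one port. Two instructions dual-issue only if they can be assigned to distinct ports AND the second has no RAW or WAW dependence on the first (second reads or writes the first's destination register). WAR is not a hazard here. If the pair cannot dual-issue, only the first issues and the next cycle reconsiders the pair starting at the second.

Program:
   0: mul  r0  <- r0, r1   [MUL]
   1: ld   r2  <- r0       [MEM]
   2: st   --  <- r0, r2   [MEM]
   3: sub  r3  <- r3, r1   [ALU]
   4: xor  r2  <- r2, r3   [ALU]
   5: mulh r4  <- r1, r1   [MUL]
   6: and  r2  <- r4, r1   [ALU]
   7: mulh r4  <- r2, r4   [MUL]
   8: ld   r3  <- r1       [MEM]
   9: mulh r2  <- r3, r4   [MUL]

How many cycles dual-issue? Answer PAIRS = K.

#0 head=0: mul.MUL i0 RAW r0
#1 head=1: ld.MEM i1 no-port MEM/MEM
#2 head=2: st.MEM+sub.ALU i2+i3 pair
#3 head=4: xor.ALU+mulh.MUL i4+i5 pair
#4 head=6: and.ALU i6 RAW r2
#5 head=7: mulh.MUL+ld.MEM i7+i8 pair
#6 head=9: mulh.MUL i9 tail

PAIRS = 3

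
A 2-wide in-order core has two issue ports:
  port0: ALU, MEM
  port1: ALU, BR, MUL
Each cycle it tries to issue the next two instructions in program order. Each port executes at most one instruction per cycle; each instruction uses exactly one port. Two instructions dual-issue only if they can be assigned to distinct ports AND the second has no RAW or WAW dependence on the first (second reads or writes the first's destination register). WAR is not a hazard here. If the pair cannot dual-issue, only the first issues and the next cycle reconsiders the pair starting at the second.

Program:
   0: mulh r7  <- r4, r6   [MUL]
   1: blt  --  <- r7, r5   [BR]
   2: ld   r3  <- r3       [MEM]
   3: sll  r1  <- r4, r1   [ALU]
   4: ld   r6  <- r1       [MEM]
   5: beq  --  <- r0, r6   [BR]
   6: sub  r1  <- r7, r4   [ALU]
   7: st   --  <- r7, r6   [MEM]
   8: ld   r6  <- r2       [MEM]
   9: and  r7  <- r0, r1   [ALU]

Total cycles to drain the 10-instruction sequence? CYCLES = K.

CYCLES = 7

t=0 i0:mulh.MUL ; no-port MUL/BR
t=1 i1+i2:blt.BR+ld.MEM ; pair
t=2 i3:sll.ALU ; RAW r1
t=3 i4:ld.MEM ; RAW r6
t=4 i5+i6:beq.BR+sub.ALU ; pair
t=5 i7:st.MEM ; no-port MEM/MEM
t=6 i8+i9:ld.MEM+and.ALU ; pair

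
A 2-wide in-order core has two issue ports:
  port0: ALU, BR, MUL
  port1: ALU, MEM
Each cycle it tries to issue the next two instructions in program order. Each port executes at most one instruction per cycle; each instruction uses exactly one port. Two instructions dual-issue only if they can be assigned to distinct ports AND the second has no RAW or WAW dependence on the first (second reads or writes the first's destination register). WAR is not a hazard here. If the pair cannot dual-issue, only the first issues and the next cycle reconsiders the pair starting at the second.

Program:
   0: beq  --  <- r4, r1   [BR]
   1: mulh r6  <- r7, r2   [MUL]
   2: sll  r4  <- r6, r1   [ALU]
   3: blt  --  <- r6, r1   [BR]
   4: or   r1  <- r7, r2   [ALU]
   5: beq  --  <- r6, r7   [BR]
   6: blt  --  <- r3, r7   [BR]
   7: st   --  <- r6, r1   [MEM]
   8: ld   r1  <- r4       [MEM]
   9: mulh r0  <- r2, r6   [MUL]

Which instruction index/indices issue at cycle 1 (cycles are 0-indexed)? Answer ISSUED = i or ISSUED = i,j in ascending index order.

t=0 i0:beq ; no-port BR/MUL
t=1 i1:mulh ; RAW r6
t=2 i2,i3:sll;blt ; pair
t=3 i4,i5:or;beq ; pair
t=4 i6,i7:blt;st ; pair
t=5 i8,i9:ld;mulh ; pair

ISSUED = 1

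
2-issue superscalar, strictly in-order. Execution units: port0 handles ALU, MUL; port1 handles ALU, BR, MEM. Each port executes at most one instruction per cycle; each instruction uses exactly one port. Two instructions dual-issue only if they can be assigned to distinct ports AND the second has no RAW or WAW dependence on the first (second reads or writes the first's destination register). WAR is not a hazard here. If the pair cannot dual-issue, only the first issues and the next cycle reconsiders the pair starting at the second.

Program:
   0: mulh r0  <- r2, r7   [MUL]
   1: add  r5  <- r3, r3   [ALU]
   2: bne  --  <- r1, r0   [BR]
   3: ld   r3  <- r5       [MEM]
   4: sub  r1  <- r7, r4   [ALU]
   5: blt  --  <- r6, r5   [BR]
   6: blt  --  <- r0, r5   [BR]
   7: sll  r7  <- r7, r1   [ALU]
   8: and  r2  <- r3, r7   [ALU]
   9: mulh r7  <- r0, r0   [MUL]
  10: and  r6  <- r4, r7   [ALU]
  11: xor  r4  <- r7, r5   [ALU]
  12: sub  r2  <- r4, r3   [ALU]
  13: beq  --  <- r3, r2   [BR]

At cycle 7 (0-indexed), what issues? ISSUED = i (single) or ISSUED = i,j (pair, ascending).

  cy0 -> i0&i1 (mulh.MUL add.ALU) 2-wide
  cy1 -> i2 (bne.BR) no-port BR/MEM
  cy2 -> i3&i4 (ld.MEM sub.ALU) 2-wide
  cy3 -> i5 (blt.BR) no-port BR/BR
  cy4 -> i6&i7 (blt.BR sll.ALU) 2-wide
  cy5 -> i8&i9 (and.ALU mulh.MUL) 2-wide
  cy6 -> i10&i11 (and.ALU xor.ALU) 2-wide
  cy7 -> i12 (sub.ALU) RAW r2
  cy8 -> i13 (beq.BR) tail

ISSUED = 12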